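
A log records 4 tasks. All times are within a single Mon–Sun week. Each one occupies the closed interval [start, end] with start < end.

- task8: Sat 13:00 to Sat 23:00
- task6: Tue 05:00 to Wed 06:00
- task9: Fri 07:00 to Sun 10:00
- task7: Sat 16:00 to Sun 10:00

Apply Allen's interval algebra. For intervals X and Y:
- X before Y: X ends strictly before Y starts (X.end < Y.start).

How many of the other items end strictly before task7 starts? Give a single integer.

1

Target task7 = [Sat 16:00, Sun 10:00].
task6 [Tue 05:00, Wed 06:00] → before → counts.
task8 [Sat 13:00, Sat 23:00] → overlaps → no.
task9 [Fri 07:00, Sun 10:00] → finished-by → no.
Total: 1.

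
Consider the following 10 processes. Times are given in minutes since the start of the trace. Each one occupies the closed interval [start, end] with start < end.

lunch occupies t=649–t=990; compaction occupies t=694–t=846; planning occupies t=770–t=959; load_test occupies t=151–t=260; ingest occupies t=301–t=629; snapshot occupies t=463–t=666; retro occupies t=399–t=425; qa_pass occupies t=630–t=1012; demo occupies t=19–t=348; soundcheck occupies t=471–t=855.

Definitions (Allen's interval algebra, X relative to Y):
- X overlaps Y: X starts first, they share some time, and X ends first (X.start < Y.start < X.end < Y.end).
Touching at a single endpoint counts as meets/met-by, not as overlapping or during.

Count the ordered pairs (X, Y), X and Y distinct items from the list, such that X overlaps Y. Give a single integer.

Checking all 90 ordered pairs for relation 'overlaps'; matching pairs in alphabetical order:
(compaction, planning): compaction overlaps planning ✓
(demo, ingest): demo overlaps ingest ✓
(ingest, snapshot): ingest overlaps snapshot ✓
(ingest, soundcheck): ingest overlaps soundcheck ✓
(snapshot, lunch): snapshot overlaps lunch ✓
(snapshot, qa_pass): snapshot overlaps qa_pass ✓
(snapshot, soundcheck): snapshot overlaps soundcheck ✓
(soundcheck, lunch): soundcheck overlaps lunch ✓
(soundcheck, planning): soundcheck overlaps planning ✓
(soundcheck, qa_pass): soundcheck overlaps qa_pass ✓
Count: 10.

10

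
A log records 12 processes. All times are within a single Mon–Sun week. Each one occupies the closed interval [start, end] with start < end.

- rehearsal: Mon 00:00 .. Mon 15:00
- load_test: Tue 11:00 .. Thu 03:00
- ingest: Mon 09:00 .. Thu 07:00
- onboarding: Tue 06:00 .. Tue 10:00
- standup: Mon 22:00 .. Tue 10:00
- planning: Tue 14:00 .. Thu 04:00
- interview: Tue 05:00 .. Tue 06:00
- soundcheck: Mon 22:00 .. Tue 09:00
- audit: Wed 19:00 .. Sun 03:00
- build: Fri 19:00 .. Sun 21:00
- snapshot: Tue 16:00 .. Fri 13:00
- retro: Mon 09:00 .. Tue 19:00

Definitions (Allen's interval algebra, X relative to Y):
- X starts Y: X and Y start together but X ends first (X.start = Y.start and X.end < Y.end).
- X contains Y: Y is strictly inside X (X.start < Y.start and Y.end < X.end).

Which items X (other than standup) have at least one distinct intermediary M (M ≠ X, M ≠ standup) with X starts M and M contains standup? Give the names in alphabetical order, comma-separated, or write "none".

Target standup = [Mon 22:00, Tue 10:00].
Intermediaries M with M contains standup: ingest, retro.
Via ingest — items with X starts ingest: retro.
Via retro — items with X starts retro: none.
Union: retro.

retro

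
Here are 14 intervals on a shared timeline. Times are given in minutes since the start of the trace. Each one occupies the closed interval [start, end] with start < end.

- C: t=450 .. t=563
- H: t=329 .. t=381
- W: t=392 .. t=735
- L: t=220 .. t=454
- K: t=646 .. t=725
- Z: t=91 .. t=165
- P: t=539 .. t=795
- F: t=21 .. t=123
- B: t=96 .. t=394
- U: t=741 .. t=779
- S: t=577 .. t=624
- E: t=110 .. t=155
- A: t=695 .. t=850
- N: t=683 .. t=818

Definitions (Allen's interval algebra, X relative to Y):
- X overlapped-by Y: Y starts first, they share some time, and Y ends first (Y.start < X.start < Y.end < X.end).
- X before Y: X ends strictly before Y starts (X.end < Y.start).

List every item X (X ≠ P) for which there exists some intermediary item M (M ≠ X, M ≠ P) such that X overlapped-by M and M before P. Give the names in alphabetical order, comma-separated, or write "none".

B, C, E, L, W, Z

Target P = [t=539, t=795].
Intermediaries M with M before P: B, E, F, H, L, Z.
Via B — items with X overlapped-by B: L, W.
Via E — items with X overlapped-by E: none.
Via F — items with X overlapped-by F: B, E, Z.
Via H — items with X overlapped-by H: none.
Via L — items with X overlapped-by L: C, W.
Via Z — items with X overlapped-by Z: B.
Union: B, C, E, L, W, Z.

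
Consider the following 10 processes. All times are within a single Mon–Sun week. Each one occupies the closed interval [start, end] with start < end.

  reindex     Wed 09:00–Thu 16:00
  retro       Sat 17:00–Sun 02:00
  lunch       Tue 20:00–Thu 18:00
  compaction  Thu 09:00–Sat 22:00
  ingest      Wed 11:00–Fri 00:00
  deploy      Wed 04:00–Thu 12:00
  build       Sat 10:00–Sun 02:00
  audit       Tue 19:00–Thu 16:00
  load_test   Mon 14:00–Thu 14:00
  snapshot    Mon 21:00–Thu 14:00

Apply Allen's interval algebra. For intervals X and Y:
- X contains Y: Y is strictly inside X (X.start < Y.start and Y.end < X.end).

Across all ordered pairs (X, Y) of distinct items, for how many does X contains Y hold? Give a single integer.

Checking all 90 ordered pairs for relation 'contains'; matching pairs in alphabetical order:
(audit, deploy): audit contains deploy ✓
(load_test, deploy): load_test contains deploy ✓
(lunch, deploy): lunch contains deploy ✓
(lunch, reindex): lunch contains reindex ✓
(snapshot, deploy): snapshot contains deploy ✓
Count: 5.

5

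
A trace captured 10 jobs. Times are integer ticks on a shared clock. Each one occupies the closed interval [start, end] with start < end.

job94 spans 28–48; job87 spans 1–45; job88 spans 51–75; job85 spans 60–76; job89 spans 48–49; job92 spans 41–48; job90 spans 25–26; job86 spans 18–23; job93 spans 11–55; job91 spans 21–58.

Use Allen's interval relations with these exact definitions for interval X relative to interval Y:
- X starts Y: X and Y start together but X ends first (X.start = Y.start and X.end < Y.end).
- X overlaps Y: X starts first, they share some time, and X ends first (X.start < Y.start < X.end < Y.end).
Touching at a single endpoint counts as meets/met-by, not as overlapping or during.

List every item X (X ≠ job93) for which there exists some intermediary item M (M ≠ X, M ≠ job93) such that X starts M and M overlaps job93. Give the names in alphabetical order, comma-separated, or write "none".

none

Target job93 = [11, 55].
Intermediaries M with M overlaps job93: job87.
Via job87 — items with X starts job87: none.
Union: none.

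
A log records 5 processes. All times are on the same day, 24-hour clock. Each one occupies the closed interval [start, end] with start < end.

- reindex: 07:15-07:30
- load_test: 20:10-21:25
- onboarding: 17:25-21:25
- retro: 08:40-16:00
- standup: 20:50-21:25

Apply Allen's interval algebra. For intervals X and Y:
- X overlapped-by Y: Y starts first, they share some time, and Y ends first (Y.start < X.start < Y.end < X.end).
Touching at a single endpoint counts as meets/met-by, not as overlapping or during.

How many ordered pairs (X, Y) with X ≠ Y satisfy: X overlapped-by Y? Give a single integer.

0

Checking all 20 ordered pairs for relation 'overlapped-by'; matching pairs in alphabetical order:
No pair satisfies it.
Count: 0.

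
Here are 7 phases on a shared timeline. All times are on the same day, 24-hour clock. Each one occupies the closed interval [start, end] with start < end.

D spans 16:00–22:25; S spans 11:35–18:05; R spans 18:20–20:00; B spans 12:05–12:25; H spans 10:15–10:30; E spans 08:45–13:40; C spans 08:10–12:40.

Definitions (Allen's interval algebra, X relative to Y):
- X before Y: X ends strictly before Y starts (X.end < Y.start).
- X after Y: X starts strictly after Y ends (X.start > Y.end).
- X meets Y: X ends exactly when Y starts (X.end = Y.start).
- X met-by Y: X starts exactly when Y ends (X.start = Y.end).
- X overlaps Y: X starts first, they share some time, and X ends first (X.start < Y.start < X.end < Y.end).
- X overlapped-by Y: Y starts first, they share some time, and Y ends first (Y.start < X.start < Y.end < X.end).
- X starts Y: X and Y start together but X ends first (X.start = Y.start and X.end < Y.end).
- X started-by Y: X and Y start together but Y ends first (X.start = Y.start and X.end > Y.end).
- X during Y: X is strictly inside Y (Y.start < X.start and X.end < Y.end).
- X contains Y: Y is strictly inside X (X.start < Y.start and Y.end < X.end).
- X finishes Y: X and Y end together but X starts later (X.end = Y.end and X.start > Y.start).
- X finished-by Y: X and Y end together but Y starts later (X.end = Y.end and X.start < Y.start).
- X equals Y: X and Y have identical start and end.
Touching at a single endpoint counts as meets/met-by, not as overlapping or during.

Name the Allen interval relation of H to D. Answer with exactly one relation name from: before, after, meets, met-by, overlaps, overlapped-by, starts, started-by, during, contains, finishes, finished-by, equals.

H = [10:15, 10:30]; D = [16:00, 22:25].
Compare endpoints: H.start < D.start, H.start < D.end, H.end < D.start, H.end < D.end.
That pattern is 'before'.

before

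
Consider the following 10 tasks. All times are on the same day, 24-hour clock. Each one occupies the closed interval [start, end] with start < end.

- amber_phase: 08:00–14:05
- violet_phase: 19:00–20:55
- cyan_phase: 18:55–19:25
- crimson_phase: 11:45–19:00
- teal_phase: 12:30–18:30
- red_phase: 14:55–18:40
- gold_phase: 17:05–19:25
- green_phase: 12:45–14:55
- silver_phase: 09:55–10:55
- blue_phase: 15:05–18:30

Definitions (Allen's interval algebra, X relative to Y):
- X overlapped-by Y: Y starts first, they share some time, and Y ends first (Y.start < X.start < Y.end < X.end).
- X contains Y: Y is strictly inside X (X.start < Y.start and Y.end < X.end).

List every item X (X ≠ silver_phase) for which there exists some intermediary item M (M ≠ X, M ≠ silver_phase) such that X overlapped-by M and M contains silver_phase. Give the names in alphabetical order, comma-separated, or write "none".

Target silver_phase = [09:55, 10:55].
Intermediaries M with M contains silver_phase: amber_phase.
Via amber_phase — items with X overlapped-by amber_phase: crimson_phase, green_phase, teal_phase.
Union: crimson_phase, green_phase, teal_phase.

crimson_phase, green_phase, teal_phase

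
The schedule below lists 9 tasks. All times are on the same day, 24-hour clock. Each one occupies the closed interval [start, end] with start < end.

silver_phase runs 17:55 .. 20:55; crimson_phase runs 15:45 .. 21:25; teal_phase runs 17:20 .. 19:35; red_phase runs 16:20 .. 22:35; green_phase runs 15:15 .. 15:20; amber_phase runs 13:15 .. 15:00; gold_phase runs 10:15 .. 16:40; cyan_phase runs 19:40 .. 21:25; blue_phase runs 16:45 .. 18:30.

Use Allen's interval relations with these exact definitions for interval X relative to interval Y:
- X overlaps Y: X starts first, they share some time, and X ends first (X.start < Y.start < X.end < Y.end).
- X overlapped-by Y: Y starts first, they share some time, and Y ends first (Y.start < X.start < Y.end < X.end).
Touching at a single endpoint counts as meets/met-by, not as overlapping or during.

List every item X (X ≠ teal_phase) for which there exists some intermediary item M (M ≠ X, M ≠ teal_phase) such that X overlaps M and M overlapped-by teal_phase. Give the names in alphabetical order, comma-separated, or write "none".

Target teal_phase = [17:20, 19:35].
Intermediaries M with M overlapped-by teal_phase: silver_phase.
Via silver_phase — items with X overlaps silver_phase: blue_phase.
Union: blue_phase.

blue_phase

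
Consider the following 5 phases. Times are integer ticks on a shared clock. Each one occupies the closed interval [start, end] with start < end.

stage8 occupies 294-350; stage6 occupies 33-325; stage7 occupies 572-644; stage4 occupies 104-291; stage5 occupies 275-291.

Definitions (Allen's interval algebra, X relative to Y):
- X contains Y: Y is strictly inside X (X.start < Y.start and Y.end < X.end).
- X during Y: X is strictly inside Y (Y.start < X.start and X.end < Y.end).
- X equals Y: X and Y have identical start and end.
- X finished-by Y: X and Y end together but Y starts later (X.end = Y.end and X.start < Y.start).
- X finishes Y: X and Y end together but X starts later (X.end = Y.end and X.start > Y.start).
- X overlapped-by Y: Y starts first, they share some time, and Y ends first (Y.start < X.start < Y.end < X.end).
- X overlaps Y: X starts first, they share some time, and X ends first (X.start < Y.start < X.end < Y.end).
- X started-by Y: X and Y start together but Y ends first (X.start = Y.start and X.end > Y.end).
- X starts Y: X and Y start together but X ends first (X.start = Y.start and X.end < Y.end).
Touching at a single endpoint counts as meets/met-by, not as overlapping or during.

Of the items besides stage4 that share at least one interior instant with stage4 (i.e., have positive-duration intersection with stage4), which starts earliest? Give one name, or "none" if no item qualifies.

stage6

Target stage4 = [104, 291].
stage5 [275, 291] → finishes → candidate.
stage6 [33, 325] → contains → candidate.
stage7 [572, 644] → after → excluded.
stage8 [294, 350] → after → excluded.
Among candidates, earliest start is 33 → stage6.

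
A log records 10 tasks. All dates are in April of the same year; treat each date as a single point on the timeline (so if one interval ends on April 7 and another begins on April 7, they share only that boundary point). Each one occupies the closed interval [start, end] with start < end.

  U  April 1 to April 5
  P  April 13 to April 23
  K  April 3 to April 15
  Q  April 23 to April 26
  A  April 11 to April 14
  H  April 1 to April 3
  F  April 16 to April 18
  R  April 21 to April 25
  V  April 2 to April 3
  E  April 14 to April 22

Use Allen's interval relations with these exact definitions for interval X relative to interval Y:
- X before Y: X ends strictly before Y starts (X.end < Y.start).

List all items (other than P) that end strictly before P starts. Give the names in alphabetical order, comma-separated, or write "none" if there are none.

H, U, V

Target P = [April 13, April 23].
A [April 11, April 14] → overlaps → no.
E [April 14, April 22] → during → no.
F [April 16, April 18] → during → no.
H [April 1, April 3] → before → yes.
K [April 3, April 15] → overlaps → no.
Q [April 23, April 26] → met-by → no.
R [April 21, April 25] → overlapped-by → no.
U [April 1, April 5] → before → yes.
V [April 2, April 3] → before → yes.
Result: H, U, V.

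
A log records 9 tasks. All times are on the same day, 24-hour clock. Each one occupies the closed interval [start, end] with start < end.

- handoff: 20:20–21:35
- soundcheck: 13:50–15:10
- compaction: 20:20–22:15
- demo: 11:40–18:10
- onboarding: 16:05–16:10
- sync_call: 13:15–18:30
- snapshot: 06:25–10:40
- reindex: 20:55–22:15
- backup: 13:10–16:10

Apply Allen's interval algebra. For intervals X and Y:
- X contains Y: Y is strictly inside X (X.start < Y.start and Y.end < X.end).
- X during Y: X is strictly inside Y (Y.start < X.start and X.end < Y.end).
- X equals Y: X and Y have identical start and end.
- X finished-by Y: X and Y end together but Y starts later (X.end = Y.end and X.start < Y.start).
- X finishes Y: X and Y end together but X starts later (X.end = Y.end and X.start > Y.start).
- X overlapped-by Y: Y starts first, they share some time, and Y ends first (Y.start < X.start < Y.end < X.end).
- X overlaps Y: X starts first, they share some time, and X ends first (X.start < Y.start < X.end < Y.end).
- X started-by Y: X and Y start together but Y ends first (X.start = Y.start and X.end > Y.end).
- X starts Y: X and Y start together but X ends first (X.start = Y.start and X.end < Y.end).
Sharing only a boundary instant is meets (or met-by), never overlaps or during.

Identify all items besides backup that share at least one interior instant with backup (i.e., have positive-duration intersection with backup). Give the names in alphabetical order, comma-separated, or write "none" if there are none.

demo, onboarding, soundcheck, sync_call

Target backup = [13:10, 16:10].
compaction [20:20, 22:15] → after → no.
demo [11:40, 18:10] → contains → yes.
handoff [20:20, 21:35] → after → no.
onboarding [16:05, 16:10] → finishes → yes.
reindex [20:55, 22:15] → after → no.
snapshot [06:25, 10:40] → before → no.
soundcheck [13:50, 15:10] → during → yes.
sync_call [13:15, 18:30] → overlapped-by → yes.
Result: demo, onboarding, soundcheck, sync_call.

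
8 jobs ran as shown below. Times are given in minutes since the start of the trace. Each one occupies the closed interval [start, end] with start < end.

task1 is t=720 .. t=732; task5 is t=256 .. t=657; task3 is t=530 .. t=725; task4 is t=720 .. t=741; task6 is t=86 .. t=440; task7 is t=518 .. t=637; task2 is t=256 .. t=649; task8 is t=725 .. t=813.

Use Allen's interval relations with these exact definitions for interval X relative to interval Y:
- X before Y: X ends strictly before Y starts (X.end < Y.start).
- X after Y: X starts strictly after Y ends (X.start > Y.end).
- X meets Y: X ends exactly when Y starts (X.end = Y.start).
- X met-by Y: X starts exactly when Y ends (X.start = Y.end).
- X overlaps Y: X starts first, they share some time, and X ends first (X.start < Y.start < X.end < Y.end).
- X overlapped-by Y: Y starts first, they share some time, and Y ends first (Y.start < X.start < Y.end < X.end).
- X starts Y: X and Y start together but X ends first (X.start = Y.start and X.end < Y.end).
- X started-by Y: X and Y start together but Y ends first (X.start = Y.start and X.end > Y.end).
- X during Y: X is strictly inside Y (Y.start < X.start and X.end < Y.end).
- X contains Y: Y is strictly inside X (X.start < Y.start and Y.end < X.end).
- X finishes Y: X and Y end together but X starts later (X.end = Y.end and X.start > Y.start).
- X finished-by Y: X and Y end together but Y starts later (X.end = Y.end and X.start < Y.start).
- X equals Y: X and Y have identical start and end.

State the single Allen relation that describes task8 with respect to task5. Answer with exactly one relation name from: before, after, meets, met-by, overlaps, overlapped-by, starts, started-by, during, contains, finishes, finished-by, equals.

after

task8 = [t=725, t=813]; task5 = [t=256, t=657].
Compare endpoints: task8.start > task5.start, task8.start > task5.end, task8.end > task5.start, task8.end > task5.end.
That pattern is 'after'.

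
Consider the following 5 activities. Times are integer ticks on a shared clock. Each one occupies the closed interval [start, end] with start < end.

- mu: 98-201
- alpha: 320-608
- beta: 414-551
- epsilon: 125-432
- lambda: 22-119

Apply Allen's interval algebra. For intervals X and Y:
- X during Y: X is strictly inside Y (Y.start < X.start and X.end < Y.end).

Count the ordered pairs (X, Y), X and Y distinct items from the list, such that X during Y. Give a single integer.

1

Checking all 20 ordered pairs for relation 'during'; matching pairs in alphabetical order:
(beta, alpha): beta during alpha ✓
Count: 1.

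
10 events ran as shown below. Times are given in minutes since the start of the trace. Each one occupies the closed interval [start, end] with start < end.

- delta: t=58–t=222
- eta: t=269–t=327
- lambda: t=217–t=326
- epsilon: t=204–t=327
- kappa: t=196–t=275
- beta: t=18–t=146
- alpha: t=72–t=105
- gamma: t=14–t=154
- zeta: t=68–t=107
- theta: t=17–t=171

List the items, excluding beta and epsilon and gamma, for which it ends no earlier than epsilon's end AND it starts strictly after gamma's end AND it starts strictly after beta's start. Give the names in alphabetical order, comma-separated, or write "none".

Conditions: its end is no earlier than epsilon's end (X.end >= t=327) AND its start is strictly after gamma's end (X.start > t=154) AND its start is strictly after beta's start (X.start > t=18).
alpha: end t=105 >= t=327? ✗; start t=72 > t=154? ✗; start t=72 > t=18? ✓ → no.
delta: end t=222 >= t=327? ✗; start t=58 > t=154? ✗; start t=58 > t=18? ✓ → no.
eta: end t=327 >= t=327? ✓; start t=269 > t=154? ✓; start t=269 > t=18? ✓ → yes.
kappa: end t=275 >= t=327? ✗; start t=196 > t=154? ✓; start t=196 > t=18? ✓ → no.
lambda: end t=326 >= t=327? ✗; start t=217 > t=154? ✓; start t=217 > t=18? ✓ → no.
theta: end t=171 >= t=327? ✗; start t=17 > t=154? ✗; start t=17 > t=18? ✗ → no.
zeta: end t=107 >= t=327? ✗; start t=68 > t=154? ✗; start t=68 > t=18? ✓ → no.
Result: eta.

eta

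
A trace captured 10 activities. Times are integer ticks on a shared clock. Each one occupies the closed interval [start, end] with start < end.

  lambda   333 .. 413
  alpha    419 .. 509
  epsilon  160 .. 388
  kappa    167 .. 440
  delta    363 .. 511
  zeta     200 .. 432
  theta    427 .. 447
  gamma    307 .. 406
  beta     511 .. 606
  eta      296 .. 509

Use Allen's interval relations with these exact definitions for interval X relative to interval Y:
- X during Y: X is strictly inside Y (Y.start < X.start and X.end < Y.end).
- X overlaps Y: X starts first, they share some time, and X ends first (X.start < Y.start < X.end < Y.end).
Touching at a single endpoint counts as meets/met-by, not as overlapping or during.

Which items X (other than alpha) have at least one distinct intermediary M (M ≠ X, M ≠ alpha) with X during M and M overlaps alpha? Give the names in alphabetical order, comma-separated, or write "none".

Target alpha = [419, 509].
Intermediaries M with M overlaps alpha: kappa, zeta.
Via kappa — items with X during kappa: gamma, lambda, zeta.
Via zeta — items with X during zeta: gamma, lambda.
Union: gamma, lambda, zeta.

gamma, lambda, zeta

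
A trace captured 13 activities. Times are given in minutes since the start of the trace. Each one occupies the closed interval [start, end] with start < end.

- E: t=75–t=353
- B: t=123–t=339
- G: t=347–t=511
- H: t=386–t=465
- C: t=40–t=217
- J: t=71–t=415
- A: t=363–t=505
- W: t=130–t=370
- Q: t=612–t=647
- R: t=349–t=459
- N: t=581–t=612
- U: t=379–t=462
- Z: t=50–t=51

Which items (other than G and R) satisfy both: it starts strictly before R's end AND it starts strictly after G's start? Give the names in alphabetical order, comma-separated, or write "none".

Conditions: its start is strictly before R's end (X.start < t=459) AND its start is strictly after G's start (X.start > t=347).
A: start t=363 < t=459? ✓; start t=363 > t=347? ✓ → yes.
B: start t=123 < t=459? ✓; start t=123 > t=347? ✗ → no.
C: start t=40 < t=459? ✓; start t=40 > t=347? ✗ → no.
E: start t=75 < t=459? ✓; start t=75 > t=347? ✗ → no.
H: start t=386 < t=459? ✓; start t=386 > t=347? ✓ → yes.
J: start t=71 < t=459? ✓; start t=71 > t=347? ✗ → no.
N: start t=581 < t=459? ✗; start t=581 > t=347? ✓ → no.
Q: start t=612 < t=459? ✗; start t=612 > t=347? ✓ → no.
U: start t=379 < t=459? ✓; start t=379 > t=347? ✓ → yes.
W: start t=130 < t=459? ✓; start t=130 > t=347? ✗ → no.
Z: start t=50 < t=459? ✓; start t=50 > t=347? ✗ → no.
Result: A, H, U.

A, H, U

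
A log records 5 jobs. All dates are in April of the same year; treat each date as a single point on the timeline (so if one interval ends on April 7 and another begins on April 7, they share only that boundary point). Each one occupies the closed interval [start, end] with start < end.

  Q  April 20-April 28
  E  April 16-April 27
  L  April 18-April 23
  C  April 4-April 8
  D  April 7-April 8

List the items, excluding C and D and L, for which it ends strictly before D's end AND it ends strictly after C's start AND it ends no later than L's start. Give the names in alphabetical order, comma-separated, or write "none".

Conditions: its end is strictly before D's end (X.end < April 8) AND its end is strictly after C's start (X.end > April 4) AND its end is no later than L's start (X.end <= April 18).
E: end April 27 < April 8? ✗; end April 27 > April 4? ✓; end April 27 <= April 18? ✗ → no.
Q: end April 28 < April 8? ✗; end April 28 > April 4? ✓; end April 28 <= April 18? ✗ → no.
Result: none.

none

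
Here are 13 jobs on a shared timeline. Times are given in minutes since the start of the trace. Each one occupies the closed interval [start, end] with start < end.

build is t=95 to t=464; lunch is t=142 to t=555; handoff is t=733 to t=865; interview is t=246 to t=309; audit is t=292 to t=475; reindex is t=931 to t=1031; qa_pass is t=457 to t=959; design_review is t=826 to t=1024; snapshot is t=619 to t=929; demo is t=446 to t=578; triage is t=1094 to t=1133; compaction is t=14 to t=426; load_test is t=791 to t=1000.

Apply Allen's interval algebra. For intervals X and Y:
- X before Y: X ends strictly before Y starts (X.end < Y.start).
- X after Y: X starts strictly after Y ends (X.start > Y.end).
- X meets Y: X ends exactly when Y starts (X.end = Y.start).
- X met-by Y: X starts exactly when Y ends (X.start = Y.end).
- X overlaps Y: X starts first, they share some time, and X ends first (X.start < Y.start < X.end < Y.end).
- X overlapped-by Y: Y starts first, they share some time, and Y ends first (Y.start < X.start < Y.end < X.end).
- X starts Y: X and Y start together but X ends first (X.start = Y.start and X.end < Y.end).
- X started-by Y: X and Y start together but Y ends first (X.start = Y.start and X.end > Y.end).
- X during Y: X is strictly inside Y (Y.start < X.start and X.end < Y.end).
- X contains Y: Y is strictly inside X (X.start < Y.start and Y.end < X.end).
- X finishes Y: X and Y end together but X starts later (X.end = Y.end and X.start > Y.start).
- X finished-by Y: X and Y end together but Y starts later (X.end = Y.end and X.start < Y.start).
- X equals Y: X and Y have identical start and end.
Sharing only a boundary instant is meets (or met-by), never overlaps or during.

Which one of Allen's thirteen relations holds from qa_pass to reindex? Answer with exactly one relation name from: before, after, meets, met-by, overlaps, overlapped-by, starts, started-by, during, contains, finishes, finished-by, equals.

overlaps

qa_pass = [t=457, t=959]; reindex = [t=931, t=1031].
Compare endpoints: qa_pass.start < reindex.start, qa_pass.start < reindex.end, qa_pass.end > reindex.start, qa_pass.end < reindex.end.
That pattern is 'overlaps'.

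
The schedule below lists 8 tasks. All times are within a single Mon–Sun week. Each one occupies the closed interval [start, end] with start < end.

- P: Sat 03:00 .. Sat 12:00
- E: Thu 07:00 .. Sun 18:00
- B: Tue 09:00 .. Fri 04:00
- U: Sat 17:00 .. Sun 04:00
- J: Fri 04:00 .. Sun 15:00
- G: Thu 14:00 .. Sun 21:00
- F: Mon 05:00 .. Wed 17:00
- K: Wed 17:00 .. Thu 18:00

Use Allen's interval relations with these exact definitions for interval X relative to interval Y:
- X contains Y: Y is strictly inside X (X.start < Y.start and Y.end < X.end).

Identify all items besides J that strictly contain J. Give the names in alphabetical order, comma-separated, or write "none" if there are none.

E, G

Target J = [Fri 04:00, Sun 15:00].
B [Tue 09:00, Fri 04:00] → meets → no.
E [Thu 07:00, Sun 18:00] → contains → yes.
F [Mon 05:00, Wed 17:00] → before → no.
G [Thu 14:00, Sun 21:00] → contains → yes.
K [Wed 17:00, Thu 18:00] → before → no.
P [Sat 03:00, Sat 12:00] → during → no.
U [Sat 17:00, Sun 04:00] → during → no.
Result: E, G.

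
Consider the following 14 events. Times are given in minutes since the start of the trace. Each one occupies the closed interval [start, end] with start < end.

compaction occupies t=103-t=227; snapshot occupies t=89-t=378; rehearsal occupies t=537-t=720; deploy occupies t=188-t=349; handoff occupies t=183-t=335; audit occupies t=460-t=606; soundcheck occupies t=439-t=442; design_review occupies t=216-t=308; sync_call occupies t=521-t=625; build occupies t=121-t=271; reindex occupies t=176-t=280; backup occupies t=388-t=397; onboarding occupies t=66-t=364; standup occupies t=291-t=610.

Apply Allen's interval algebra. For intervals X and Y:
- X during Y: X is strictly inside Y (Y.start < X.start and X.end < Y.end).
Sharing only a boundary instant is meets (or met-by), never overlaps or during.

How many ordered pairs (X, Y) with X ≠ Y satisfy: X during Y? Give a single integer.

17

Checking all 182 ordered pairs for relation 'during'; matching pairs in alphabetical order:
(audit, standup): audit during standup ✓
(backup, standup): backup during standup ✓
(build, onboarding): build during onboarding ✓
(build, snapshot): build during snapshot ✓
(compaction, onboarding): compaction during onboarding ✓
(compaction, snapshot): compaction during snapshot ✓
(deploy, onboarding): deploy during onboarding ✓
(deploy, snapshot): deploy during snapshot ✓
(design_review, deploy): design_review during deploy ✓
(design_review, handoff): design_review during handoff ✓
(design_review, onboarding): design_review during onboarding ✓
(design_review, snapshot): design_review during snapshot ✓
(handoff, onboarding): handoff during onboarding ✓
(handoff, snapshot): handoff during snapshot ✓
(reindex, onboarding): reindex during onboarding ✓
(reindex, snapshot): reindex during snapshot ✓
(soundcheck, standup): soundcheck during standup ✓
Count: 17.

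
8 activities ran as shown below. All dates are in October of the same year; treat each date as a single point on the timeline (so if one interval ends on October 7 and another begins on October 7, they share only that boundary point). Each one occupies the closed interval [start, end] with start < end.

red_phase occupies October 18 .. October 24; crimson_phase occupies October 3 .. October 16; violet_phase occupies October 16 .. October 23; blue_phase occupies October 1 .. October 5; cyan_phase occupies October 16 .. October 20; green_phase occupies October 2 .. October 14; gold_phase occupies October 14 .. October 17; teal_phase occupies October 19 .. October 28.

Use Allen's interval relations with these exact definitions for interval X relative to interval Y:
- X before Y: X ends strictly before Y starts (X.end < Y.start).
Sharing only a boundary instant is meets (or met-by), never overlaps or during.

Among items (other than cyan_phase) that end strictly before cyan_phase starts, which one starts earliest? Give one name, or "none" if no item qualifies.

Target cyan_phase = [October 16, October 20].
blue_phase [October 1, October 5] → before → candidate.
crimson_phase [October 3, October 16] → meets → excluded.
gold_phase [October 14, October 17] → overlaps → excluded.
green_phase [October 2, October 14] → before → candidate.
red_phase [October 18, October 24] → overlapped-by → excluded.
teal_phase [October 19, October 28] → overlapped-by → excluded.
violet_phase [October 16, October 23] → started-by → excluded.
Among candidates, earliest start is October 1 → blue_phase.

blue_phase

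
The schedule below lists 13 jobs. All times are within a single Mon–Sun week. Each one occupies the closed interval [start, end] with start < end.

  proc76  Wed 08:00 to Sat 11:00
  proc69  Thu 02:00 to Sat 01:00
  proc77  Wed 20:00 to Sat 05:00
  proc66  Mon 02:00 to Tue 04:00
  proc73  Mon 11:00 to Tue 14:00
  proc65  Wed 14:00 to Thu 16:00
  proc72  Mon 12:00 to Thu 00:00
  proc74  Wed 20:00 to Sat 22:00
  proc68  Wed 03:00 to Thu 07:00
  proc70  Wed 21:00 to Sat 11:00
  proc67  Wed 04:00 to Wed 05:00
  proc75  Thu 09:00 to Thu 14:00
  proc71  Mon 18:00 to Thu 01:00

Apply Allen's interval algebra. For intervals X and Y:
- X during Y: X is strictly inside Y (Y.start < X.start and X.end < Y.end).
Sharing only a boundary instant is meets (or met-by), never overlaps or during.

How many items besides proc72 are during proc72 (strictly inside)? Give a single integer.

1

Target proc72 = [Mon 12:00, Thu 00:00].
proc65 [Wed 14:00, Thu 16:00] → overlapped-by → no.
proc66 [Mon 02:00, Tue 04:00] → overlaps → no.
proc67 [Wed 04:00, Wed 05:00] → during → counts.
proc68 [Wed 03:00, Thu 07:00] → overlapped-by → no.
proc69 [Thu 02:00, Sat 01:00] → after → no.
proc70 [Wed 21:00, Sat 11:00] → overlapped-by → no.
proc71 [Mon 18:00, Thu 01:00] → overlapped-by → no.
proc73 [Mon 11:00, Tue 14:00] → overlaps → no.
proc74 [Wed 20:00, Sat 22:00] → overlapped-by → no.
proc75 [Thu 09:00, Thu 14:00] → after → no.
proc76 [Wed 08:00, Sat 11:00] → overlapped-by → no.
proc77 [Wed 20:00, Sat 05:00] → overlapped-by → no.
Total: 1.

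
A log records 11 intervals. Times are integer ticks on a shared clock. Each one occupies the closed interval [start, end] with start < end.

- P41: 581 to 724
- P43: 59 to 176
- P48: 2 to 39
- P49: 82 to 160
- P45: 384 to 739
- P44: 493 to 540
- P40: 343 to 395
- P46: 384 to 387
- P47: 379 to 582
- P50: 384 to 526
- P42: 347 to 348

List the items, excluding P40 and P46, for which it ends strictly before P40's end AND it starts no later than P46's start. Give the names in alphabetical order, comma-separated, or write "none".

P42, P43, P48, P49

Conditions: its end is strictly before P40's end (X.end < 395) AND its start is no later than P46's start (X.start <= 384).
P41: end 724 < 395? ✗; start 581 <= 384? ✗ → no.
P42: end 348 < 395? ✓; start 347 <= 384? ✓ → yes.
P43: end 176 < 395? ✓; start 59 <= 384? ✓ → yes.
P44: end 540 < 395? ✗; start 493 <= 384? ✗ → no.
P45: end 739 < 395? ✗; start 384 <= 384? ✓ → no.
P47: end 582 < 395? ✗; start 379 <= 384? ✓ → no.
P48: end 39 < 395? ✓; start 2 <= 384? ✓ → yes.
P49: end 160 < 395? ✓; start 82 <= 384? ✓ → yes.
P50: end 526 < 395? ✗; start 384 <= 384? ✓ → no.
Result: P42, P43, P48, P49.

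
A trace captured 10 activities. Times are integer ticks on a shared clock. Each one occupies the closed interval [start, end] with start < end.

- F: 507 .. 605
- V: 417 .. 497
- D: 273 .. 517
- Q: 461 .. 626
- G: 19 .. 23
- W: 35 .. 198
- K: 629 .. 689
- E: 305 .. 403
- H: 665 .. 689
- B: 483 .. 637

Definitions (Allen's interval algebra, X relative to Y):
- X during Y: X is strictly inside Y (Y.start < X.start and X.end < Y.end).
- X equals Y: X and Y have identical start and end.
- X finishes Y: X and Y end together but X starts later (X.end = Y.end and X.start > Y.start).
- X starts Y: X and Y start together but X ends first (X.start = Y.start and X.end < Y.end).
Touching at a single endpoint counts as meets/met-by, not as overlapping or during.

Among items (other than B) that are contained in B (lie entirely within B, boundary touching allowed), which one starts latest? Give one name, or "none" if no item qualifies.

Target B = [483, 637].
D [273, 517] → overlaps → excluded.
E [305, 403] → before → excluded.
F [507, 605] → during → candidate.
G [19, 23] → before → excluded.
H [665, 689] → after → excluded.
K [629, 689] → overlapped-by → excluded.
Q [461, 626] → overlaps → excluded.
V [417, 497] → overlaps → excluded.
W [35, 198] → before → excluded.
Among candidates, latest start is 507 → F.

F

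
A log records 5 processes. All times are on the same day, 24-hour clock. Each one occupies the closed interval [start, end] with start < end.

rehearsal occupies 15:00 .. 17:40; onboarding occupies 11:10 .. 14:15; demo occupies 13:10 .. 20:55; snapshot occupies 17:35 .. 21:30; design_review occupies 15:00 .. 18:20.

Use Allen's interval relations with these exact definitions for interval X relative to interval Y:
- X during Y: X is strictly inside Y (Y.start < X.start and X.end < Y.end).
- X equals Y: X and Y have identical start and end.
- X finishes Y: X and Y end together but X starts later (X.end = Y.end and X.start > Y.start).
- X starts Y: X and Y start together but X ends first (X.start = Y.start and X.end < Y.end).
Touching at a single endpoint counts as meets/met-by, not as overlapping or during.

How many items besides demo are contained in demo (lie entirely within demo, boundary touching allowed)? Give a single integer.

Target demo = [13:10, 20:55].
design_review [15:00, 18:20] → during → counts.
onboarding [11:10, 14:15] → overlaps → no.
rehearsal [15:00, 17:40] → during → counts.
snapshot [17:35, 21:30] → overlapped-by → no.
Total: 2.

2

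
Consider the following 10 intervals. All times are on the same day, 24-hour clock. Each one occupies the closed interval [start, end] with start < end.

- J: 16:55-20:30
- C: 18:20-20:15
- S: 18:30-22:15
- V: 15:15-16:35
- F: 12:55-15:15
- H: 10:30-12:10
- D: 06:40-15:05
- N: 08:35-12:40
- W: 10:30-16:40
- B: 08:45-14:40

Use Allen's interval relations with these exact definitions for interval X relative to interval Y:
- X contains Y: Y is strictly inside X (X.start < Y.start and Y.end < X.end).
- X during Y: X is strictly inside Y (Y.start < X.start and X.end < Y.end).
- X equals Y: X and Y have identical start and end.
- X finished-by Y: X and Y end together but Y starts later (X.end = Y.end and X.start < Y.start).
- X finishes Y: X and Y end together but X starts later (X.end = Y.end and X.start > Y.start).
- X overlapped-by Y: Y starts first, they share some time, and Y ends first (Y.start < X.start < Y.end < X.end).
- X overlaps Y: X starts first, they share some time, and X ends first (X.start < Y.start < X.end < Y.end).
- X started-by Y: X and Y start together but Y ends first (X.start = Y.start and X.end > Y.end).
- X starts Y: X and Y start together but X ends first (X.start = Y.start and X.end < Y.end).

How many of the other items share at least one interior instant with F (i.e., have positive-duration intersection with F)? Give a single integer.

Target F = [12:55, 15:15].
B [08:45, 14:40] → overlaps → counts.
C [18:20, 20:15] → after → no.
D [06:40, 15:05] → overlaps → counts.
H [10:30, 12:10] → before → no.
J [16:55, 20:30] → after → no.
N [08:35, 12:40] → before → no.
S [18:30, 22:15] → after → no.
V [15:15, 16:35] → met-by → no.
W [10:30, 16:40] → contains → counts.
Total: 3.

3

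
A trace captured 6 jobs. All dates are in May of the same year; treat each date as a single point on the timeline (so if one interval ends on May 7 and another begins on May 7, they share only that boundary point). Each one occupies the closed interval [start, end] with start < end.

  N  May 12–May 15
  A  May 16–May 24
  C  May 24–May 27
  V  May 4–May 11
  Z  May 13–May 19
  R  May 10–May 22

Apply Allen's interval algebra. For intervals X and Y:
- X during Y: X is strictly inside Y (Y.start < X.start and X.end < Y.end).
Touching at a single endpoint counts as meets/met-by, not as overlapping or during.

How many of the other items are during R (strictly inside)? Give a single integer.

2

Target R = [May 10, May 22].
A [May 16, May 24] → overlapped-by → no.
C [May 24, May 27] → after → no.
N [May 12, May 15] → during → counts.
V [May 4, May 11] → overlaps → no.
Z [May 13, May 19] → during → counts.
Total: 2.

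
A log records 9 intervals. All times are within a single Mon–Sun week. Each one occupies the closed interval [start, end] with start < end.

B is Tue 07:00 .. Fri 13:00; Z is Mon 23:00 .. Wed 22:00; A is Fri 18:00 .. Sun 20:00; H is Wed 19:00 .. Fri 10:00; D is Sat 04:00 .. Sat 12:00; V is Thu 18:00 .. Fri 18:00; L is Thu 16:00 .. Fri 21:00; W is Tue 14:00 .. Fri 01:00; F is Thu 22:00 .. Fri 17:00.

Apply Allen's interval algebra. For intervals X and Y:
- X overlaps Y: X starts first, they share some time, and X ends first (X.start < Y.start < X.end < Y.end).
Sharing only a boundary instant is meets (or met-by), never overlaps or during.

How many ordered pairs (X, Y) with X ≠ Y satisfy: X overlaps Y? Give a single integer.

Checking all 72 ordered pairs for relation 'overlaps'; matching pairs in alphabetical order:
(B, F): B overlaps F ✓
(B, L): B overlaps L ✓
(B, V): B overlaps V ✓
(H, F): H overlaps F ✓
(H, L): H overlaps L ✓
(H, V): H overlaps V ✓
(L, A): L overlaps A ✓
(W, F): W overlaps F ✓
(W, H): W overlaps H ✓
(W, L): W overlaps L ✓
(W, V): W overlaps V ✓
(Z, B): Z overlaps B ✓
(Z, H): Z overlaps H ✓
(Z, W): Z overlaps W ✓
Count: 14.

14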